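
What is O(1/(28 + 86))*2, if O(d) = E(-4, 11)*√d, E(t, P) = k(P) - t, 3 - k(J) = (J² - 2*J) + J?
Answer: -103*√114/57 ≈ -19.294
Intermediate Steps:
k(J) = 3 + J - J² (k(J) = 3 - ((J² - 2*J) + J) = 3 - (J² - J) = 3 + (J - J²) = 3 + J - J²)
E(t, P) = 3 + P - t - P² (E(t, P) = (3 + P - P²) - t = 3 + P - t - P²)
O(d) = -103*√d (O(d) = (3 + 11 - 1*(-4) - 1*11²)*√d = (3 + 11 + 4 - 1*121)*√d = (3 + 11 + 4 - 121)*√d = -103*√d)
O(1/(28 + 86))*2 = -103/√(28 + 86)*2 = -103*√114/114*2 = -103*√114/57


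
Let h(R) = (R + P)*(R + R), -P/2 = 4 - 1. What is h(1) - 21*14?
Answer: -304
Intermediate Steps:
P = -6 (P = -2*(4 - 1) = -2*3 = -6)
h(R) = 2*R*(-6 + R) (h(R) = (R - 6)*(R + R) = (-6 + R)*(2*R) = 2*R*(-6 + R))
h(1) - 21*14 = 2*1*(-6 + 1) - 21*14 = 2*1*(-5) - 294 = -10 - 294 = -304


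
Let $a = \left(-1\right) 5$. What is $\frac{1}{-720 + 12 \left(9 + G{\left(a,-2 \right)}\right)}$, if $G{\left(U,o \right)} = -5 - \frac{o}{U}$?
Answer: $- \frac{5}{3384} \approx -0.0014775$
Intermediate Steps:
$a = -5$
$G{\left(U,o \right)} = -5 - \frac{o}{U}$
$\frac{1}{-720 + 12 \left(9 + G{\left(a,-2 \right)}\right)} = \frac{1}{-720 + 12 \left(9 - \left(5 - \frac{2}{-5}\right)\right)} = \frac{1}{-720 + 12 \left(9 - \left(5 - - \frac{2}{5}\right)\right)} = \frac{1}{-720 + 12 \left(9 - \frac{27}{5}\right)} = \frac{1}{-720 + 12 \cdot \frac{18}{5}} = \frac{1}{-720 + \frac{216}{5}} = \frac{1}{- \frac{3384}{5}} = - \frac{5}{3384}$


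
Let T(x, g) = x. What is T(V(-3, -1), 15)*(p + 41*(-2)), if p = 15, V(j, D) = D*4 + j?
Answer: 469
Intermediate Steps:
V(j, D) = j + 4*D (V(j, D) = 4*D + j = j + 4*D)
T(V(-3, -1), 15)*(p + 41*(-2)) = (-3 + 4*(-1))*(15 + 41*(-2)) = (-3 - 4)*(15 - 82) = -7*(-67) = 469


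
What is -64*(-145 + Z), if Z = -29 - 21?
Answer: 12480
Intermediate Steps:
Z = -50
-64*(-145 + Z) = -64*(-145 - 50) = -64*(-195) = 12480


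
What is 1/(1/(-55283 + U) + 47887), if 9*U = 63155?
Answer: 434392/20801729695 ≈ 2.0882e-5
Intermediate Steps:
U = 63155/9 (U = (⅑)*63155 = 63155/9 ≈ 7017.2)
1/(1/(-55283 + U) + 47887) = 1/(1/(-55283 + 63155/9) + 47887) = 1/(1/(-434392/9) + 47887) = 1/(-9/434392 + 47887) = 1/(20801729695/434392) = 434392/20801729695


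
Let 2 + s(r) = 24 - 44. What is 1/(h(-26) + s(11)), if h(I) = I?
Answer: -1/48 ≈ -0.020833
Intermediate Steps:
s(r) = -22 (s(r) = -2 + (24 - 44) = -2 - 20 = -22)
1/(h(-26) + s(11)) = 1/(-26 - 22) = 1/(-48) = -1/48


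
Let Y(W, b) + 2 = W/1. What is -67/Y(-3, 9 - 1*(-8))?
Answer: 67/5 ≈ 13.400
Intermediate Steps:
Y(W, b) = -2 + W (Y(W, b) = -2 + W/1 = -2 + W*1 = -2 + W)
-67/Y(-3, 9 - 1*(-8)) = -67/(-2 - 3) = -67/(-5) = -67*(-1/5) = 67/5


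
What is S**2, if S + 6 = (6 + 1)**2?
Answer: 1849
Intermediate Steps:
S = 43 (S = -6 + (6 + 1)**2 = -6 + 7**2 = -6 + 49 = 43)
S**2 = 43**2 = 1849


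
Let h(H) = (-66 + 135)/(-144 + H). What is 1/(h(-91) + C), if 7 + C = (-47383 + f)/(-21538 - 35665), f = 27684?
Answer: -13442705/93416677 ≈ -0.14390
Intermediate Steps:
h(H) = 69/(-144 + H)
C = -380722/57203 (C = -7 + (-47383 + 27684)/(-21538 - 35665) = -7 - 19699/(-57203) = -7 - 19699*(-1/57203) = -7 + 19699/57203 = -380722/57203 ≈ -6.6556)
1/(h(-91) + C) = 1/(69/(-144 - 91) - 380722/57203) = 1/(69/(-235) - 380722/57203) = 1/(69*(-1/235) - 380722/57203) = 1/(-69/235 - 380722/57203) = 1/(-93416677/13442705) = -13442705/93416677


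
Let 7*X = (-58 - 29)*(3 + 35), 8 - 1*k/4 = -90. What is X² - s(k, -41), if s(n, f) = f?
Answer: 10931645/49 ≈ 2.2309e+5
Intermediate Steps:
k = 392 (k = 32 - 4*(-90) = 32 + 360 = 392)
X = -3306/7 (X = ((-58 - 29)*(3 + 35))/7 = (-87*38)/7 = (⅐)*(-3306) = -3306/7 ≈ -472.29)
X² - s(k, -41) = (-3306/7)² - 1*(-41) = 10929636/49 + 41 = 10931645/49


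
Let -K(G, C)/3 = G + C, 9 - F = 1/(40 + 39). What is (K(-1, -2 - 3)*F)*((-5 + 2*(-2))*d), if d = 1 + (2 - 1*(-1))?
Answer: -460080/79 ≈ -5823.8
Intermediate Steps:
d = 4 (d = 1 + (2 + 1) = 1 + 3 = 4)
F = 710/79 (F = 9 - 1/(40 + 39) = 9 - 1/79 = 710/79 ≈ 8.9873)
K(G, C) = -3*C - 3*G (K(G, C) = -3*(G + C) = -3*(C + G) = -3*C - 3*G)
(K(-1, -2 - 3)*F)*((-5 + 2*(-2))*d) = ((-3*(-2 - 3) - 3*(-1))*(710/79))*((-5 + 2*(-2))*4) = ((-3*(-5) + 3)*(710/79))*((-5 - 4)*4) = ((15 + 3)*(710/79))*(-9*4) = (18*(710/79))*(-36) = (12780/79)*(-36) = -460080/79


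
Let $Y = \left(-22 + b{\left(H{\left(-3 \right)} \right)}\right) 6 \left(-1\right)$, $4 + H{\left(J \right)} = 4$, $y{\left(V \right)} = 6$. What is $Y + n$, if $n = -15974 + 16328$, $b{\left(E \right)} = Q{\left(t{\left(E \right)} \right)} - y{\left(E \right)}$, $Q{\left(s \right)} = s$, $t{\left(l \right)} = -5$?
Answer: $552$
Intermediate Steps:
$H{\left(J \right)} = 0$ ($H{\left(J \right)} = -4 + 4 = 0$)
$b{\left(E \right)} = -11$ ($b{\left(E \right)} = -5 - 6 = -11$)
$n = 354$
$Y = 198$ ($Y = \left(-22 - 11\right) 6 \left(-1\right) = \left(-33\right) \left(-6\right) = 198$)
$Y + n = 198 + 354 = 552$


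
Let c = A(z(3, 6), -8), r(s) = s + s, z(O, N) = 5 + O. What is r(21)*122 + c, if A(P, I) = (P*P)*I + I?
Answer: 4604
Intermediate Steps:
r(s) = 2*s
A(P, I) = I + I*P**2 (A(P, I) = P**2*I + I = I*P**2 + I = I + I*P**2)
c = -520 (c = -8*(1 + (5 + 3)**2) = -8*(1 + 8**2) = -8*(1 + 64) = -8*65 = -520)
r(21)*122 + c = (2*21)*122 - 520 = 42*122 - 520 = 5124 - 520 = 4604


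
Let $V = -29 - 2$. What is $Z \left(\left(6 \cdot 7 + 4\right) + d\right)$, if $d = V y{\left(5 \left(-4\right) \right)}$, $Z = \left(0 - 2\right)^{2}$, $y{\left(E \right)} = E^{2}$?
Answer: $-49416$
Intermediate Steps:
$V = -31$
$Z = 4$ ($Z = \left(-2\right)^{2} = 4$)
$d = -12400$ ($d = - 31 \left(5 \left(-4\right)\right)^{2} = - 31 \left(-20\right)^{2} = \left(-31\right) 400 = -12400$)
$Z \left(\left(6 \cdot 7 + 4\right) + d\right) = 4 \left(\left(6 \cdot 7 + 4\right) - 12400\right) = 4 \left(\left(42 + 4\right) - 12400\right) = 4 \left(46 - 12400\right) = 4 \left(-12354\right) = -49416$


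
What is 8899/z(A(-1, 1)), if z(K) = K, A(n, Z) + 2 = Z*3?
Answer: 8899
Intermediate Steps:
A(n, Z) = -2 + 3*Z (A(n, Z) = -2 + Z*3 = -2 + 3*Z)
8899/z(A(-1, 1)) = 8899/(-2 + 3*1) = 8899/(-2 + 3) = 8899/1 = 8899*1 = 8899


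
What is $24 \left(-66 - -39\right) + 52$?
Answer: $-596$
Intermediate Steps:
$24 \left(-66 - -39\right) + 52 = 24 \left(-66 + 39\right) + 52 = 24 \left(-27\right) + 52 = -648 + 52 = -596$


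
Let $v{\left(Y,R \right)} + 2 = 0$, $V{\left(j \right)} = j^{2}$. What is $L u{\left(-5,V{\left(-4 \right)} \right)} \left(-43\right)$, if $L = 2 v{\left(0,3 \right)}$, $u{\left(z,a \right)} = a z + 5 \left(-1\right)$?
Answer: $-14620$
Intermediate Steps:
$v{\left(Y,R \right)} = -2$ ($v{\left(Y,R \right)} = -2 + 0 = -2$)
$u{\left(z,a \right)} = -5 + a z$ ($u{\left(z,a \right)} = a z - 5 = -5 + a z$)
$L = -4$ ($L = 2 \left(-2\right) = -4$)
$L u{\left(-5,V{\left(-4 \right)} \right)} \left(-43\right) = - 4 \left(-5 + \left(-4\right)^{2} \left(-5\right)\right) \left(-43\right) = - 4 \left(-5 + 16 \left(-5\right)\right) \left(-43\right) = - 4 \left(-5 - 80\right) \left(-43\right) = \left(-4\right) \left(-85\right) \left(-43\right) = 340 \left(-43\right) = -14620$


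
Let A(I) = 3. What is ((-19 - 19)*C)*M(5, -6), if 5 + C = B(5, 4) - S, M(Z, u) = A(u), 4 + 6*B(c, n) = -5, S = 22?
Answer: 3249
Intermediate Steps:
B(c, n) = -3/2 (B(c, n) = -⅔ + (⅙)*(-5) = -⅔ - ⅚ = -3/2)
M(Z, u) = 3
C = -57/2 (C = -5 + (-3/2 - 1*22) = -5 + (-3/2 - 22) = -5 - 47/2 = -57/2 ≈ -28.500)
((-19 - 19)*C)*M(5, -6) = ((-19 - 19)*(-57/2))*3 = -38*(-57/2)*3 = 1083*3 = 3249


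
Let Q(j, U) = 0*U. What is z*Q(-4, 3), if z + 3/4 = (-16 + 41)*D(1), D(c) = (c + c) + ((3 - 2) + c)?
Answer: 0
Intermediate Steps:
Q(j, U) = 0
D(c) = 1 + 3*c (D(c) = 2*c + (1 + c) = 1 + 3*c)
z = 397/4 (z = -¾ + (-16 + 41)*(1 + 3*1) = -¾ + 25*(1 + 3) = -¾ + 25*4 = -¾ + 100 = 397/4 ≈ 99.250)
z*Q(-4, 3) = (397/4)*0 = 0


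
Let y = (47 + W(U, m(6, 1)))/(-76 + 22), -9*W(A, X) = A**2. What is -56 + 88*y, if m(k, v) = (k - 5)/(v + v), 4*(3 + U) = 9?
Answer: -14309/108 ≈ -132.49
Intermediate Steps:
U = -3/4 (U = -3 + (1/4)*9 = -3 + 9/4 = -3/4 ≈ -0.75000)
m(k, v) = (-5 + k)/(2*v) (m(k, v) = (-5 + k)/((2*v)) = (-5 + k)*(1/(2*v)) = (-5 + k)/(2*v))
W(A, X) = -A**2/9
y = -751/864 (y = (47 - (-3/4)**2/9)/(-76 + 22) = (47 - 1/9*9/16)/(-54) = (47 - 1/16)*(-1/54) = (751/16)*(-1/54) = -751/864 ≈ -0.86921)
-56 + 88*y = -56 + 88*(-751/864) = -56 - 8261/108 = -14309/108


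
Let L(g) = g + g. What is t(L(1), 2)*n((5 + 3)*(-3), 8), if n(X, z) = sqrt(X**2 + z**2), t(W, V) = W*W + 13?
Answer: 136*sqrt(10) ≈ 430.07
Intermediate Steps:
L(g) = 2*g
t(W, V) = 13 + W**2 (t(W, V) = W**2 + 13 = 13 + W**2)
t(L(1), 2)*n((5 + 3)*(-3), 8) = (13 + (2*1)**2)*sqrt(((5 + 3)*(-3))**2 + 8**2) = (13 + 2**2)*sqrt((8*(-3))**2 + 64) = (13 + 4)*sqrt((-24)**2 + 64) = 17*sqrt(576 + 64) = 17*sqrt(640) = 17*(8*sqrt(10)) = 136*sqrt(10)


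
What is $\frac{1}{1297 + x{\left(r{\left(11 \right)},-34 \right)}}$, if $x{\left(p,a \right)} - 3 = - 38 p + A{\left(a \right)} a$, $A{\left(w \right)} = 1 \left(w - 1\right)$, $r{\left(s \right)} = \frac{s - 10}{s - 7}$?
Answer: $\frac{2}{4961} \approx 0.00040314$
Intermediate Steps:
$r{\left(s \right)} = \frac{-10 + s}{-7 + s}$
$A{\left(w \right)} = -1 + w$ ($A{\left(w \right)} = 1 \left(-1 + w\right) = -1 + w$)
$x{\left(p,a \right)} = 3 - 38 p + a \left(-1 + a\right)$ ($x{\left(p,a \right)} = 3 + \left(- 38 p + \left(-1 + a\right) a\right) = 3 + \left(- 38 p + a \left(-1 + a\right)\right) = 3 - 38 p + a \left(-1 + a\right)$)
$\frac{1}{1297 + x{\left(r{\left(11 \right)},-34 \right)}} = \frac{1}{1297 - \left(-3 + 34 \left(-1 - 34\right) + \frac{38 \left(-10 + 11\right)}{-7 + 11}\right)} = \frac{1}{1297 - \left(-1193 + 38 \cdot \frac{1}{4} \cdot 1\right)} = \frac{1}{1297 + \left(3 - 38 \cdot \frac{1}{4} \cdot 1 + 1190\right)} = \frac{1}{1297 + \left(3 - \frac{19}{2} + 1190\right)} = \frac{1}{1297 + \frac{2367}{2}} = \frac{1}{\frac{4961}{2}} = \frac{2}{4961}$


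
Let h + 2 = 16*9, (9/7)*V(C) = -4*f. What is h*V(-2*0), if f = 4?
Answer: -15904/9 ≈ -1767.1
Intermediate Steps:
V(C) = -112/9 (V(C) = 7*(-4*4)/9 = (7/9)*(-16) = -112/9)
h = 142 (h = -2 + 16*9 = -2 + 144 = 142)
h*V(-2*0) = 142*(-112/9) = -15904/9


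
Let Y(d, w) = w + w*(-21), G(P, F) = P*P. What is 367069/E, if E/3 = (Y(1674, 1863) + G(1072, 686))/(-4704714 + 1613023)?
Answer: -1134863923679/3335772 ≈ -3.4021e+5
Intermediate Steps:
G(P, F) = P**2
Y(d, w) = -20*w (Y(d, w) = w - 21*w = -20*w)
E = -3335772/3091691 (E = 3*((-20*1863 + 1072**2)/(-4704714 + 1613023)) = 3*((-37260 + 1149184)/(-3091691)) = 3*(1111924*(-1/3091691)) = 3*(-1111924/3091691) = -3335772/3091691 ≈ -1.0789)
367069/E = 367069/(-3335772/3091691) = 367069*(-3091691/3335772) = -1134863923679/3335772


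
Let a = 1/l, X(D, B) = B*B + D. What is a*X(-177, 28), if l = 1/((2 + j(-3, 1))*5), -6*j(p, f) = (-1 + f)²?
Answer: 6070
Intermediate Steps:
j(p, f) = -(-1 + f)²/6
X(D, B) = D + B² (X(D, B) = B² + D = D + B²)
l = ⅒ (l = 1/((2 - (-1 + 1)²/6)*5) = 1/((2 - ⅙*0²)*5) = 1/((2 - ⅙*0)*5) = 1/((2 + 0)*5) = 1/(2*5) = 1/10 = ⅒ ≈ 0.10000)
a = 10 (a = 1/(⅒) = 10)
a*X(-177, 28) = 10*(-177 + 28²) = 10*(-177 + 784) = 10*607 = 6070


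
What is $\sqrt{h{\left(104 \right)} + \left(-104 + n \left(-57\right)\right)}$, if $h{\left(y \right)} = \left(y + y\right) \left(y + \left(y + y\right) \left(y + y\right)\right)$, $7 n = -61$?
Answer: $\frac{\sqrt{442025899}}{7} \approx 3003.5$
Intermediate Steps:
$n = - \frac{61}{7}$ ($n = \frac{1}{7} \left(-61\right) = - \frac{61}{7} \approx -8.7143$)
$h{\left(y \right)} = 2 y \left(y + 4 y^{2}\right)$ ($h{\left(y \right)} = 2 y \left(y + 2 y 2 y\right) = 2 y \left(y + 4 y^{2}\right)$)
$\sqrt{h{\left(104 \right)} + \left(-104 + n \left(-57\right)\right)} = \sqrt{104^{2} \left(2 + 8 \cdot 104\right) - - \frac{2749}{7}} = \sqrt{10816 \left(2 + 832\right) + \left(-104 + \frac{3477}{7}\right)} = \sqrt{10816 \cdot 834 + \frac{2749}{7}} = \sqrt{9020544 + \frac{2749}{7}} = \sqrt{\frac{63146557}{7}} = \frac{\sqrt{442025899}}{7}$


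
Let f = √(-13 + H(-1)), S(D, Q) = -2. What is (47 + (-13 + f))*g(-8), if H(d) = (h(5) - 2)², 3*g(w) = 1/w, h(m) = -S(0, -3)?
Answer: -17/12 - I*√13/24 ≈ -1.4167 - 0.15023*I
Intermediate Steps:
h(m) = 2 (h(m) = -1*(-2) = 2)
g(w) = 1/(3*w)
H(d) = 0 (H(d) = (2 - 2)² = 0² = 0)
f = I*√13 (f = √(-13 + 0) = √(-13) = I*√13 ≈ 3.6056*I)
(47 + (-13 + f))*g(-8) = (47 + (-13 + I*√13))*((⅓)/(-8)) = (34 + I*√13)*((⅓)*(-⅛)) = (34 + I*√13)*(-1/24) = -17/12 - I*√13/24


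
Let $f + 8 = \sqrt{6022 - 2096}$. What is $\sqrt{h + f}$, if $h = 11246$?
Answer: $\sqrt{11238 + \sqrt{3926}} \approx 106.3$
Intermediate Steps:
$f = -8 + \sqrt{3926}$ ($f = -8 + \sqrt{6022 - 2096} = -8 + \sqrt{3926} \approx 54.658$)
$\sqrt{h + f} = \sqrt{11246 - \left(8 - \sqrt{3926}\right)} = \sqrt{11238 + \sqrt{3926}}$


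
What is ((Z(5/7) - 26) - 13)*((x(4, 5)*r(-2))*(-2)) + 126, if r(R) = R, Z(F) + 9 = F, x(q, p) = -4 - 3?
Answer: 1450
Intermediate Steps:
x(q, p) = -7
Z(F) = -9 + F
((Z(5/7) - 26) - 13)*((x(4, 5)*r(-2))*(-2)) + 126 = (((-9 + 5/7) - 26) - 13)*(-7*(-2)*(-2)) + 126 = (((-9 + 5*(1/7)) - 26) - 13)*(14*(-2)) + 126 = (((-9 + 5/7) - 26) - 13)*(-28) + 126 = ((-58/7 - 26) - 13)*(-28) + 126 = (-240/7 - 13)*(-28) + 126 = -331/7*(-28) + 126 = 1324 + 126 = 1450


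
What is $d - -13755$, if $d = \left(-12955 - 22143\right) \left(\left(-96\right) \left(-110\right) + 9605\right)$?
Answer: $-707737415$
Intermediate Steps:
$d = -707751170$ ($d = - 35098 \left(10560 + 9605\right) = \left(-35098\right) 20165 = -707751170$)
$d - -13755 = -707751170 - -13755 = -707751170 + 13755 = -707737415$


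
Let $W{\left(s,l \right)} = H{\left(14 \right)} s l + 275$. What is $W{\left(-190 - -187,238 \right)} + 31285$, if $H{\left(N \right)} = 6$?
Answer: $27276$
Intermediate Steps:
$W{\left(s,l \right)} = 275 + 6 l s$ ($W{\left(s,l \right)} = 6 s l + 275 = 6 l s + 275 = 275 + 6 l s$)
$W{\left(-190 - -187,238 \right)} + 31285 = \left(275 + 6 \cdot 238 \left(-190 - -187\right)\right) + 31285 = \left(275 + 6 \cdot 238 \left(-190 + 187\right)\right) + 31285 = \left(275 + 6 \cdot 238 \left(-3\right)\right) + 31285 = \left(275 - 4284\right) + 31285 = -4009 + 31285 = 27276$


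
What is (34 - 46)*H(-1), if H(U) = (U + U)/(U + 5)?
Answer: 6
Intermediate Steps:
H(U) = 2*U/(5 + U) (H(U) = (2*U)/(5 + U) = 2*U/(5 + U))
(34 - 46)*H(-1) = (34 - 46)*(2*(-1)/(5 - 1)) = -24*(-1)/4 = -12*(-½) = 6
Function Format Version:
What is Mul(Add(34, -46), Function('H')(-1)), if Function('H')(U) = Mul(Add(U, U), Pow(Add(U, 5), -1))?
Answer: 6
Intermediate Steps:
Function('H')(U) = Mul(2, U, Pow(Add(5, U), -1)) (Function('H')(U) = Mul(Mul(2, U), Pow(Add(5, U), -1)) = Mul(2, U, Pow(Add(5, U), -1)))
Mul(Add(34, -46), Function('H')(-1)) = Mul(Add(34, -46), Mul(2, -1, Pow(Add(5, -1), -1))) = Mul(-12, Mul(2, -1, Pow(4, -1))) = Mul(-12, Mul(2, -1, Rational(1, 4))) = Mul(-12, Rational(-1, 2)) = 6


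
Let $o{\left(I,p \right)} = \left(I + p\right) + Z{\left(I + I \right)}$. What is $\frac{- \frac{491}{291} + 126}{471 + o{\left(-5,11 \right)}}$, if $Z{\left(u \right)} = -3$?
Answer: $\frac{36175}{137934} \approx 0.26226$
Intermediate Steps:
$o{\left(I,p \right)} = -3 + I + p$ ($o{\left(I,p \right)} = \left(I + p\right) - 3 = -3 + I + p$)
$\frac{- \frac{491}{291} + 126}{471 + o{\left(-5,11 \right)}} = \frac{- \frac{491}{291} + 126}{471 - -3} = \frac{\left(-491\right) \frac{1}{291} + 126}{471 + 3} = \frac{- \frac{491}{291} + 126}{474} = \frac{36175}{291} \cdot \frac{1}{474} = \frac{36175}{137934}$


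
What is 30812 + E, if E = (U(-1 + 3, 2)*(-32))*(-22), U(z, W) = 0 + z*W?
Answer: 33628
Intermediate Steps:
U(z, W) = W*z (U(z, W) = 0 + W*z = W*z)
E = 2816 (E = ((2*(-1 + 3))*(-32))*(-22) = ((2*2)*(-32))*(-22) = (4*(-32))*(-22) = -128*(-22) = 2816)
30812 + E = 30812 + 2816 = 33628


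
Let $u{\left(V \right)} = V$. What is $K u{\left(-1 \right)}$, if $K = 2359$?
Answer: $-2359$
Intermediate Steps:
$K u{\left(-1 \right)} = 2359 \left(-1\right) = -2359$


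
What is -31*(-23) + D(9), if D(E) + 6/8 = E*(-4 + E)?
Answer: 3029/4 ≈ 757.25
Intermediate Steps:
D(E) = -¾ + E*(-4 + E)
-31*(-23) + D(9) = -31*(-23) + (-¾ + 9² - 4*9) = 713 + (-¾ + 81 - 36) = 713 + 177/4 = 3029/4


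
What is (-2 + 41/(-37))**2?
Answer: 13225/1369 ≈ 9.6603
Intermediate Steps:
(-2 + 41/(-37))**2 = (-2 + 41*(-1/37))**2 = (-2 - 41/37)**2 = (-115/37)**2 = 13225/1369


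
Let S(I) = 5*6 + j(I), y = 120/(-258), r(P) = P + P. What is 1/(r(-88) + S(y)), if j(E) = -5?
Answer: -1/151 ≈ -0.0066225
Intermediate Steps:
r(P) = 2*P
y = -20/43 (y = 120*(-1/258) = -20/43 ≈ -0.46512)
S(I) = 25 (S(I) = 5*6 - 5 = 30 - 5 = 25)
1/(r(-88) + S(y)) = 1/(2*(-88) + 25) = 1/(-176 + 25) = 1/(-151) = -1/151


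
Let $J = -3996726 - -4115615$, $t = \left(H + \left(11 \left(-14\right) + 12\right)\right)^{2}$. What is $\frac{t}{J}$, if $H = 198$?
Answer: $\frac{3136}{118889} \approx 0.026378$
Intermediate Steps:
$t = 3136$ ($t = \left(198 + \left(11 \left(-14\right) + 12\right)\right)^{2} = \left(198 + \left(-154 + 12\right)\right)^{2} = \left(198 - 142\right)^{2} = 56^{2} = 3136$)
$J = 118889$ ($J = -3996726 + 4115615 = 118889$)
$\frac{t}{J} = \frac{3136}{118889}$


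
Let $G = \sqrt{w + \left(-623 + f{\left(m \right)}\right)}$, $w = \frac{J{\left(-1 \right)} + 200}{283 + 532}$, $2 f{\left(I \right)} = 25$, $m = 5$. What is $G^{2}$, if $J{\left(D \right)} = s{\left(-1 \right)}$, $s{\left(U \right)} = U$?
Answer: $- \frac{994717}{1630} \approx -610.26$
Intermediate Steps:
$J{\left(D \right)} = -1$
$f{\left(I \right)} = \frac{25}{2}$ ($f{\left(I \right)} = \frac{1}{2} \cdot 25 = \frac{25}{2}$)
$w = \frac{199}{815}$ ($w = \frac{-1 + 200}{283 + 532} = \frac{199}{815} \approx 0.24417$)
$G = \frac{i \sqrt{1621388710}}{1630}$ ($G = \sqrt{\frac{199}{815} + \left(-623 + \frac{25}{2}\right)} = \sqrt{\frac{199}{815} - \frac{1221}{2}} = \sqrt{- \frac{994717}{1630}} = \frac{i \sqrt{1621388710}}{1630} \approx 24.703 i$)
$G^{2} = \left(\frac{i \sqrt{1621388710}}{1630}\right)^{2} = - \frac{994717}{1630}$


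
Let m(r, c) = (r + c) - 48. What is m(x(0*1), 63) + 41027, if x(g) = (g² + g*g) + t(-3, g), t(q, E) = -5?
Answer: 41037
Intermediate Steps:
x(g) = -5 + 2*g² (x(g) = (g² + g*g) - 5 = (g² + g²) - 5 = 2*g² - 5 = -5 + 2*g²)
m(r, c) = -48 + c + r (m(r, c) = (c + r) - 48 = -48 + c + r)
m(x(0*1), 63) + 41027 = (-48 + 63 + (-5 + 2*(0*1)²)) + 41027 = (-48 + 63 + (-5 + 2*0²)) + 41027 = (-48 + 63 + (-5 + 2*0)) + 41027 = (-48 + 63 + (-5 + 0)) + 41027 = (-48 + 63 - 5) + 41027 = 10 + 41027 = 41037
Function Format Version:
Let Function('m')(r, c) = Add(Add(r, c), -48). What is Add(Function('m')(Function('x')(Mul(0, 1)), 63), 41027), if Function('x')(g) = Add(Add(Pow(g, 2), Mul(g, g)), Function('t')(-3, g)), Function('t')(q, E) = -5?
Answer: 41037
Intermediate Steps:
Function('x')(g) = Add(-5, Mul(2, Pow(g, 2))) (Function('x')(g) = Add(Add(Pow(g, 2), Mul(g, g)), -5) = Add(Add(Pow(g, 2), Pow(g, 2)), -5) = Add(Mul(2, Pow(g, 2)), -5) = Add(-5, Mul(2, Pow(g, 2))))
Function('m')(r, c) = Add(-48, c, r) (Function('m')(r, c) = Add(Add(c, r), -48) = Add(-48, c, r))
Add(Function('m')(Function('x')(Mul(0, 1)), 63), 41027) = Add(Add(-48, 63, Add(-5, Mul(2, Pow(Mul(0, 1), 2)))), 41027) = Add(Add(-48, 63, Add(-5, Mul(2, Pow(0, 2)))), 41027) = Add(Add(-48, 63, Add(-5, Mul(2, 0))), 41027) = Add(Add(-48, 63, Add(-5, 0)), 41027) = Add(Add(-48, 63, -5), 41027) = Add(10, 41027) = 41037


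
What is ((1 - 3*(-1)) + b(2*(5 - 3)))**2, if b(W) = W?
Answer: 64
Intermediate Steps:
((1 - 3*(-1)) + b(2*(5 - 3)))**2 = ((1 - 3*(-1)) + 2*(5 - 3))**2 = ((1 + 3) + 2*2)**2 = (4 + 4)**2 = 8**2 = 64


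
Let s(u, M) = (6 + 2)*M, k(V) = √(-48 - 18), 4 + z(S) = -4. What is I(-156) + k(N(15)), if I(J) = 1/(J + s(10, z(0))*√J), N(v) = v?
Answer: (I + 156*√66 + 384*I*√286)/(4*(-39*I + 32*√39)) ≈ -0.00023518 + 8.1252*I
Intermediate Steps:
z(S) = -8 (z(S) = -4 - 4 = -8)
k(V) = I*√66 (k(V) = √(-66) = I*√66)
s(u, M) = 8*M
I(J) = 1/(J - 64*√J) (I(J) = 1/(J + (8*(-8))*√J) = 1/(J - 64*√J))
I(-156) + k(N(15)) = 1/(-156 - 128*I*√39) + I*√66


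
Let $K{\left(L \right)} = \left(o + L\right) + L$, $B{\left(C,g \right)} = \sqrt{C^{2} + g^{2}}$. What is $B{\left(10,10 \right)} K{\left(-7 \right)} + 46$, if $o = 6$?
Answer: $46 - 80 \sqrt{2} \approx -67.137$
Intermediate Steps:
$K{\left(L \right)} = 6 + 2 L$ ($K{\left(L \right)} = \left(6 + L\right) + L = 6 + 2 L$)
$B{\left(10,10 \right)} K{\left(-7 \right)} + 46 = \sqrt{10^{2} + 10^{2}} \left(6 + 2 \left(-7\right)\right) + 46 = \sqrt{100 + 100} \left(6 - 14\right) + 46 = \sqrt{200} \left(-8\right) + 46 = 10 \sqrt{2} \left(-8\right) + 46 = - 80 \sqrt{2} + 46 = 46 - 80 \sqrt{2}$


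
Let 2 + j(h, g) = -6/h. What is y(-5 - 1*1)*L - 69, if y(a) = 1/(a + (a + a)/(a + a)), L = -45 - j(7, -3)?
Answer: -424/7 ≈ -60.571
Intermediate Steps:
j(h, g) = -2 - 6/h
L = -295/7 (L = -45 - (-2 - 6/7) = -45 - 1*(-20/7) = -45 + 20/7 = -295/7 ≈ -42.143)
y(a) = 1/(1 + a) (y(a) = 1/(a + (2*a)/((2*a))) = 1/(a + (2*a)*(1/(2*a))) = 1/(a + 1) = 1/(1 + a))
y(-5 - 1*1)*L - 69 = -295/7/(1 + (-5 - 1*1)) - 69 = -295/7/(1 + (-5 - 1)) - 69 = -295/7/(1 - 6) - 69 = -295/7/(-5) - 69 = -1/5*(-295/7) - 69 = 59/7 - 69 = -424/7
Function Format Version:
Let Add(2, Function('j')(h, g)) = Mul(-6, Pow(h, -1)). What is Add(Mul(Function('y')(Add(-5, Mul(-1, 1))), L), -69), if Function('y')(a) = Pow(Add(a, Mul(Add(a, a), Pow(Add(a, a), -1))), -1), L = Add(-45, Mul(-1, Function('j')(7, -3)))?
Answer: Rational(-424, 7) ≈ -60.571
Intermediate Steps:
Function('j')(h, g) = Add(-2, Mul(-6, Pow(h, -1)))
L = Rational(-295, 7) (L = Add(-45, Mul(-1, Add(-2, Mul(-6, Pow(7, -1))))) = Add(-45, Mul(-1, Add(-2, Mul(-6, Rational(1, 7))))) = Add(-45, Mul(-1, Add(-2, Rational(-6, 7)))) = Add(-45, Mul(-1, Rational(-20, 7))) = Add(-45, Rational(20, 7)) = Rational(-295, 7) ≈ -42.143)
Function('y')(a) = Pow(Add(1, a), -1) (Function('y')(a) = Pow(Add(a, Mul(Mul(2, a), Pow(Mul(2, a), -1))), -1) = Pow(Add(a, Mul(Mul(2, a), Mul(Rational(1, 2), Pow(a, -1)))), -1) = Pow(Add(a, 1), -1) = Pow(Add(1, a), -1))
Add(Mul(Function('y')(Add(-5, Mul(-1, 1))), L), -69) = Add(Mul(Pow(Add(1, Add(-5, Mul(-1, 1))), -1), Rational(-295, 7)), -69) = Add(Mul(Pow(Add(1, Add(-5, -1)), -1), Rational(-295, 7)), -69) = Add(Mul(Pow(Add(1, -6), -1), Rational(-295, 7)), -69) = Add(Mul(Pow(-5, -1), Rational(-295, 7)), -69) = Add(Mul(Rational(-1, 5), Rational(-295, 7)), -69) = Add(Rational(59, 7), -69) = Rational(-424, 7)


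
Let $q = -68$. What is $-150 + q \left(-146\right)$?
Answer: $9778$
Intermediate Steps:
$-150 + q \left(-146\right) = -150 - -9928 = -150 + 9928 = 9778$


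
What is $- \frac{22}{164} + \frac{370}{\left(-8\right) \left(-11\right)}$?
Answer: $\frac{7343}{1804} \approx 4.0704$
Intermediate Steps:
$- \frac{22}{164} + \frac{370}{\left(-8\right) \left(-11\right)} = \left(-22\right) \frac{1}{164} + \frac{370}{88} = - \frac{11}{82} + 370 \cdot \frac{1}{88} = - \frac{11}{82} + \frac{185}{44} = \frac{7343}{1804}$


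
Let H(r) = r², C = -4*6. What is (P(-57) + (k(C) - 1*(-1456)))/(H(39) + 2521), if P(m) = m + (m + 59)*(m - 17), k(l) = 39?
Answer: 15/47 ≈ 0.31915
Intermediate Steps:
C = -24
P(m) = m + (-17 + m)*(59 + m) (P(m) = m + (59 + m)*(-17 + m) = m + (-17 + m)*(59 + m))
(P(-57) + (k(C) - 1*(-1456)))/(H(39) + 2521) = ((-1003 + (-57)² + 43*(-57)) + (39 - 1*(-1456)))/(39² + 2521) = ((-1003 + 3249 - 2451) + (39 + 1456))/(1521 + 2521) = (-205 + 1495)/4042 = 1290*(1/4042) = 15/47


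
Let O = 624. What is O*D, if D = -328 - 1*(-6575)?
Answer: 3898128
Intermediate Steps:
D = 6247 (D = -328 + 6575 = 6247)
O*D = 624*6247 = 3898128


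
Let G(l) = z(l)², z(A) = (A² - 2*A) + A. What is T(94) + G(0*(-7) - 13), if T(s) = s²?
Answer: 41960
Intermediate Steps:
z(A) = A² - A
G(l) = l²*(-1 + l)² (G(l) = (l*(-1 + l))² = l²*(-1 + l)²)
T(94) + G(0*(-7) - 13) = 94² + (0*(-7) - 13)²*(-1 + (0*(-7) - 13))² = 8836 + (0 - 13)²*(-1 + (0 - 13))² = 8836 + (-13)²*(-1 - 13)² = 8836 + 169*(-14)² = 8836 + 169*196 = 8836 + 33124 = 41960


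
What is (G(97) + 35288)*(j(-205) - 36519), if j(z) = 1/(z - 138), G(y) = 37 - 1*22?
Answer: -442206013454/343 ≈ -1.2892e+9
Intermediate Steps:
G(y) = 15 (G(y) = 37 - 22 = 15)
j(z) = 1/(-138 + z)
(G(97) + 35288)*(j(-205) - 36519) = (15 + 35288)*(1/(-138 - 205) - 36519) = 35303*(1/(-343) - 36519) = 35303*(-1/343 - 36519) = 35303*(-12526018/343) = -442206013454/343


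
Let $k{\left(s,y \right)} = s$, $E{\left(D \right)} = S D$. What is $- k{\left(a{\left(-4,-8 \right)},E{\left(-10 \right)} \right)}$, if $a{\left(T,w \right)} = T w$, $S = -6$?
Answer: $-32$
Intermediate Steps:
$E{\left(D \right)} = - 6 D$
$- k{\left(a{\left(-4,-8 \right)},E{\left(-10 \right)} \right)} = - \left(-4\right) \left(-8\right) = \left(-1\right) 32 = -32$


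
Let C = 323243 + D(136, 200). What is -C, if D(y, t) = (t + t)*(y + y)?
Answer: -432043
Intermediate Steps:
D(y, t) = 4*t*y (D(y, t) = (2*t)*(2*y) = 4*t*y)
C = 432043 (C = 323243 + 4*200*136 = 323243 + 108800 = 432043)
-C = -1*432043 = -432043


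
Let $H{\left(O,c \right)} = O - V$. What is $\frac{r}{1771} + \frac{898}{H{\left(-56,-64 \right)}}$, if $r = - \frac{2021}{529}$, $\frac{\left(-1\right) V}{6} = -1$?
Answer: $- \frac{420712342}{29042629} \approx -14.486$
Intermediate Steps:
$V = 6$ ($V = \left(-6\right) \left(-1\right) = 6$)
$H{\left(O,c \right)} = -6 + O$ ($H{\left(O,c \right)} = O - 6 = -6 + O$)
$r = - \frac{2021}{529}$ ($r = \left(-2021\right) \frac{1}{529} = - \frac{2021}{529} \approx -3.8204$)
$\frac{r}{1771} + \frac{898}{H{\left(-56,-64 \right)}} = - \frac{2021}{529 \cdot 1771} + \frac{898}{-6 - 56} = \left(- \frac{2021}{529}\right) \frac{1}{1771} + \frac{898}{-62} = - \frac{2021}{936859} + 898 \left(- \frac{1}{62}\right) = - \frac{2021}{936859} - \frac{449}{31} = - \frac{420712342}{29042629}$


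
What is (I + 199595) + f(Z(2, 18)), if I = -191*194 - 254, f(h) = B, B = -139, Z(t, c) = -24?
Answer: 162148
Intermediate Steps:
f(h) = -139
I = -37308 (I = -37054 - 254 = -37308)
(I + 199595) + f(Z(2, 18)) = (-37308 + 199595) - 139 = 162287 - 139 = 162148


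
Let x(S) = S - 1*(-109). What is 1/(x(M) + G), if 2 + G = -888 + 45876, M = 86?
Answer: 1/45181 ≈ 2.2133e-5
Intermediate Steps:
x(S) = 109 + S (x(S) = S + 109 = 109 + S)
G = 44986 (G = -2 + (-888 + 45876) = -2 + 44988 = 44986)
1/(x(M) + G) = 1/((109 + 86) + 44986) = 1/(195 + 44986) = 1/45181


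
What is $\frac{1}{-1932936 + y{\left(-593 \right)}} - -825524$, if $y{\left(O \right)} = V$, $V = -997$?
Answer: $\frac{1596508105891}{1933933} \approx 8.2552 \cdot 10^{5}$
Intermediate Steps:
$y{\left(O \right)} = -997$
$\frac{1}{-1932936 + y{\left(-593 \right)}} - -825524 = \frac{1}{-1932936 - 997} - -825524 = \frac{1}{-1933933} + 825524 = - \frac{1}{1933933} + 825524 = \frac{1596508105891}{1933933}$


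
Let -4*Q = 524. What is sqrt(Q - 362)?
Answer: I*sqrt(493) ≈ 22.204*I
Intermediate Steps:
Q = -131 (Q = -1/4*524 = -131)
sqrt(Q - 362) = sqrt(-131 - 362) = sqrt(-493) = I*sqrt(493)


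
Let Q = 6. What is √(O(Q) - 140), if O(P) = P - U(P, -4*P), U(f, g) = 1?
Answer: 3*I*√15 ≈ 11.619*I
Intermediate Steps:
O(P) = -1 + P (O(P) = P - 1*1 = P - 1 = -1 + P)
√(O(Q) - 140) = √((-1 + 6) - 140) = √(5 - 140) = √(-135) = 3*I*√15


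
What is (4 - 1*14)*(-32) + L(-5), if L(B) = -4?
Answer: 316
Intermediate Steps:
(4 - 1*14)*(-32) + L(-5) = (4 - 1*14)*(-32) - 4 = (4 - 14)*(-32) - 4 = -10*(-32) - 4 = 320 - 4 = 316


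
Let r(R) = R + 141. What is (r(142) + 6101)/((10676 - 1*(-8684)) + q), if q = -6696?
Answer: 798/1583 ≈ 0.50411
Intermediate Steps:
r(R) = 141 + R
(r(142) + 6101)/((10676 - 1*(-8684)) + q) = ((141 + 142) + 6101)/((10676 - 1*(-8684)) - 6696) = (283 + 6101)/((10676 + 8684) - 6696) = 6384/(19360 - 6696) = 6384/12664 = 6384*(1/12664) = 798/1583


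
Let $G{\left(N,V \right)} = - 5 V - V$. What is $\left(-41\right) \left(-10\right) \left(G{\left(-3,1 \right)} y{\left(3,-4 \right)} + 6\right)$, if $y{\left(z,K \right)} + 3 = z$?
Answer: $2460$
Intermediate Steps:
$y{\left(z,K \right)} = -3 + z$
$G{\left(N,V \right)} = - 6 V$
$\left(-41\right) \left(-10\right) \left(G{\left(-3,1 \right)} y{\left(3,-4 \right)} + 6\right) = \left(-41\right) \left(-10\right) \left(\left(-6\right) 1 \left(-3 + 3\right) + 6\right) = 410 \left(\left(-6\right) 0 + 6\right) = 410 \left(0 + 6\right) = 410 \cdot 6 = 2460$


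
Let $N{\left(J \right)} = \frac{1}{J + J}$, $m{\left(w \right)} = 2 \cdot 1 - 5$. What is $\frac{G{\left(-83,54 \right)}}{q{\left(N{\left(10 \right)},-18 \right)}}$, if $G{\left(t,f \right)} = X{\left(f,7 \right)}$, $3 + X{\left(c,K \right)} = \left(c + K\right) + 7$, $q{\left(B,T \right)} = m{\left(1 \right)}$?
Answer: $- \frac{65}{3} \approx -21.667$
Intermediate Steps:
$m{\left(w \right)} = -3$ ($m{\left(w \right)} = 2 - 5 = -3$)
$N{\left(J \right)} = \frac{1}{2 J}$
$q{\left(B,T \right)} = -3$
$X{\left(c,K \right)} = 4 + K + c$ ($X{\left(c,K \right)} = -3 + \left(\left(c + K\right) + 7\right) = -3 + \left(\left(K + c\right) + 7\right) = -3 + \left(7 + K + c\right) = 4 + K + c$)
$G{\left(t,f \right)} = 11 + f$ ($G{\left(t,f \right)} = 4 + 7 + f = 11 + f$)
$\frac{G{\left(-83,54 \right)}}{q{\left(N{\left(10 \right)},-18 \right)}} = \frac{11 + 54}{-3} = 65 \left(- \frac{1}{3}\right) = - \frac{65}{3}$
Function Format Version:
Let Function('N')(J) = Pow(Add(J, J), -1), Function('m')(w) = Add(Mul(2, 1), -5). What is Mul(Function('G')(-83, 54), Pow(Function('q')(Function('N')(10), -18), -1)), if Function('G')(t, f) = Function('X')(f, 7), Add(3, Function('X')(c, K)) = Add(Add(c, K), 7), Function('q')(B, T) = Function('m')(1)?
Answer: Rational(-65, 3) ≈ -21.667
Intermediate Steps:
Function('m')(w) = -3 (Function('m')(w) = Add(2, -5) = -3)
Function('N')(J) = Mul(Rational(1, 2), Pow(J, -1)) (Function('N')(J) = Pow(Mul(2, J), -1) = Mul(Rational(1, 2), Pow(J, -1)))
Function('q')(B, T) = -3
Function('X')(c, K) = Add(4, K, c) (Function('X')(c, K) = Add(-3, Add(Add(c, K), 7)) = Add(-3, Add(Add(K, c), 7)) = Add(-3, Add(7, K, c)) = Add(4, K, c))
Function('G')(t, f) = Add(11, f) (Function('G')(t, f) = Add(4, 7, f) = Add(11, f))
Mul(Function('G')(-83, 54), Pow(Function('q')(Function('N')(10), -18), -1)) = Mul(Add(11, 54), Pow(-3, -1)) = Mul(65, Rational(-1, 3)) = Rational(-65, 3)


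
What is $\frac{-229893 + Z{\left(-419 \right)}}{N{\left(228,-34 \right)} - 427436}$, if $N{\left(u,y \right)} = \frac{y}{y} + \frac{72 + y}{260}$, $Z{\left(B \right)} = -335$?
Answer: $\frac{29929640}{55566531} \approx 0.53863$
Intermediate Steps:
$N{\left(u,y \right)} = \frac{83}{65} + \frac{y}{260}$ ($N{\left(u,y \right)} = 1 + \left(72 + y\right) \frac{1}{260} = 1 + \left(\frac{18}{65} + \frac{y}{260}\right) = \frac{83}{65} + \frac{y}{260}$)
$\frac{-229893 + Z{\left(-419 \right)}}{N{\left(228,-34 \right)} - 427436} = \frac{-229893 - 335}{\left(\frac{83}{65} + \frac{1}{260} \left(-34\right)\right) - 427436} = - \frac{230228}{\left(\frac{83}{65} - \frac{17}{130}\right) - 427436} = - \frac{230228}{\frac{149}{130} - 427436} = - \frac{230228}{- \frac{55566531}{130}} = \left(-230228\right) \left(- \frac{130}{55566531}\right) = \frac{29929640}{55566531}$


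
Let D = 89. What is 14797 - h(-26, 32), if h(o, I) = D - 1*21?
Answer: 14729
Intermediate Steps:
h(o, I) = 68 (h(o, I) = 89 - 1*21 = 89 - 21 = 68)
14797 - h(-26, 32) = 14797 - 1*68 = 14797 - 68 = 14729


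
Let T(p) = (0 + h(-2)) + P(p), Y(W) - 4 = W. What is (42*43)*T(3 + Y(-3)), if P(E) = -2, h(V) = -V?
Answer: 0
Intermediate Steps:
Y(W) = 4 + W
T(p) = 0 (T(p) = (0 - 1*(-2)) - 2 = (0 + 2) - 2 = 2 - 2 = 0)
(42*43)*T(3 + Y(-3)) = (42*43)*0 = 1806*0 = 0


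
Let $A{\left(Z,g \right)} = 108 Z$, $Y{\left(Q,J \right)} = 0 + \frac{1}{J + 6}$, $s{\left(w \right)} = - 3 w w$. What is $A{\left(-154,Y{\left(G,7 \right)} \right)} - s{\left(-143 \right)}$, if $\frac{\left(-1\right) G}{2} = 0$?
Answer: $44715$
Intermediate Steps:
$s{\left(w \right)} = - 3 w^{2}$
$G = 0$ ($G = \left(-2\right) 0 = 0$)
$Y{\left(Q,J \right)} = \frac{1}{6 + J}$ ($Y{\left(Q,J \right)} = 0 + \frac{1}{6 + J} = \frac{1}{6 + J}$)
$A{\left(-154,Y{\left(G,7 \right)} \right)} - s{\left(-143 \right)} = 108 \left(-154\right) - - 3 \left(-143\right)^{2} = -16632 - \left(-3\right) 20449 = -16632 - -61347 = -16632 + 61347 = 44715$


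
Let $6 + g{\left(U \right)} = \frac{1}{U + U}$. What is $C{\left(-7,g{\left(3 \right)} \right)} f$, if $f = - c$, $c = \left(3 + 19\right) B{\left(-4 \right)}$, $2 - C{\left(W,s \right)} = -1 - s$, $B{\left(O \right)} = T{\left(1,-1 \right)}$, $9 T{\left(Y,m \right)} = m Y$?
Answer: $- \frac{187}{27} \approx -6.9259$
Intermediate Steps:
$T{\left(Y,m \right)} = \frac{Y m}{9}$ ($T{\left(Y,m \right)} = \frac{m Y}{9} = \frac{Y m}{9}$)
$B{\left(O \right)} = - \frac{1}{9}$ ($B{\left(O \right)} = \frac{1}{9} \cdot 1 \left(-1\right) = - \frac{1}{9}$)
$g{\left(U \right)} = -6 + \frac{1}{2 U}$ ($g{\left(U \right)} = -6 + \frac{1}{U + U} = -6 + \frac{1}{2 U}$)
$C{\left(W,s \right)} = 3 + s$ ($C{\left(W,s \right)} = 2 - \left(-1 - s\right) = 2 + \left(1 + s\right) = 3 + s$)
$c = - \frac{22}{9}$ ($c = \left(3 + 19\right) \left(- \frac{1}{9}\right) = 22 \left(- \frac{1}{9}\right) = - \frac{22}{9} \approx -2.4444$)
$f = \frac{22}{9}$ ($f = \left(-1\right) \left(- \frac{22}{9}\right) = \frac{22}{9} \approx 2.4444$)
$C{\left(-7,g{\left(3 \right)} \right)} f = \left(3 - \left(6 - \frac{1}{2 \cdot 3}\right)\right) \frac{22}{9} = \left(3 + \left(-6 + \frac{1}{2} \cdot \frac{1}{3}\right)\right) \frac{22}{9} = \left(3 + \left(-6 + \frac{1}{6}\right)\right) \frac{22}{9} = \left(3 - \frac{35}{6}\right) \frac{22}{9} = \left(- \frac{17}{6}\right) \frac{22}{9} = - \frac{187}{27}$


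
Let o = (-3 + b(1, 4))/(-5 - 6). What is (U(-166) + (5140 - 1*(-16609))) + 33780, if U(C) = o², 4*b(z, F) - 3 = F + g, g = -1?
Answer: 26876045/484 ≈ 55529.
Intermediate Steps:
b(z, F) = ½ + F/4 (b(z, F) = ¾ + (F - 1)/4 = ¾ + (-1 + F)/4 = ¾ + (-¼ + F/4) = ½ + F/4)
o = 3/22 (o = (-3 + (½ + (¼)*4))/(-5 - 6) = (-3 + (½ + 1))/(-11) = (-3 + 3/2)*(-1/11) = -3/2*(-1/11) = 3/22 ≈ 0.13636)
U(C) = 9/484 (U(C) = (3/22)² = 9/484)
(U(-166) + (5140 - 1*(-16609))) + 33780 = (9/484 + (5140 - 1*(-16609))) + 33780 = (9/484 + (5140 + 16609)) + 33780 = (9/484 + 21749) + 33780 = 10526525/484 + 33780 = 26876045/484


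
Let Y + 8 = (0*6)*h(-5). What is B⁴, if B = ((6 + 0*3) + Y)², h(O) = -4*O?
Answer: 256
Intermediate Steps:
Y = -8 (Y = -8 + (0*6)*(-4*(-5)) = -8 + 0*20 = -8 + 0 = -8)
B = 4 (B = ((6 + 0*3) - 8)² = ((6 + 0) - 8)² = (6 - 8)² = (-2)² = 4)
B⁴ = 4⁴ = 256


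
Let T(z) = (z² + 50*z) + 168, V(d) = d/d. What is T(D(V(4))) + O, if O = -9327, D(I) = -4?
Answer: -9343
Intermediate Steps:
V(d) = 1
T(z) = 168 + z² + 50*z
T(D(V(4))) + O = (168 + (-4)² + 50*(-4)) - 9327 = (168 + 16 - 200) - 9327 = -16 - 9327 = -9343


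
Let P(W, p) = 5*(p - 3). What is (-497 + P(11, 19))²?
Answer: 173889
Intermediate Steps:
P(W, p) = -15 + 5*p (P(W, p) = 5*(-3 + p) = -15 + 5*p)
(-497 + P(11, 19))² = (-497 + (-15 + 5*19))² = (-497 + (-15 + 95))² = (-497 + 80)² = (-417)² = 173889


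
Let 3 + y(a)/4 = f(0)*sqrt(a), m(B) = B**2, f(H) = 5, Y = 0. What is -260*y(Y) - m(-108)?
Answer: -8544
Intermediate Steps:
y(a) = -12 + 20*sqrt(a) (y(a) = -12 + 4*(5*sqrt(a)) = -12 + 20*sqrt(a))
-260*y(Y) - m(-108) = -260*(-12 + 20*sqrt(0)) - 1*(-108)**2 = -260*(-12 + 20*0) - 1*11664 = -260*(-12 + 0) - 11664 = -260*(-12) - 11664 = 3120 - 11664 = -8544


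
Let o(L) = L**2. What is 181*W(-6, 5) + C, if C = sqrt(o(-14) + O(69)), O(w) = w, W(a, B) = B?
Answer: 905 + sqrt(265) ≈ 921.28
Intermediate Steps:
C = sqrt(265) (C = sqrt((-14)**2 + 69) = sqrt(196 + 69) = sqrt(265) ≈ 16.279)
181*W(-6, 5) + C = 181*5 + sqrt(265) = 905 + sqrt(265)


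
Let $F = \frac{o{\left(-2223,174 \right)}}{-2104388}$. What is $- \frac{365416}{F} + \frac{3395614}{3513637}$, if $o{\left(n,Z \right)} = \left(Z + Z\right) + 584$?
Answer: $\frac{675476550515235286}{818677421} \approx 8.2508 \cdot 10^{8}$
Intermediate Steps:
$o{\left(n,Z \right)} = 584 + 2 Z$ ($o{\left(n,Z \right)} = 2 Z + 584 = 584 + 2 Z$)
$F = - \frac{233}{526097}$ ($F = \frac{584 + 2 \cdot 174}{-2104388} = \left(584 + 348\right) \left(- \frac{1}{2104388}\right) = 932 \left(- \frac{1}{2104388}\right) = - \frac{233}{526097} \approx -0.00044288$)
$- \frac{365416}{F} + \frac{3395614}{3513637} = - \frac{365416}{- \frac{233}{526097}} + \frac{3395614}{3513637} = \left(-365416\right) \left(- \frac{526097}{233}\right) + 3395614 \cdot \frac{1}{3513637} = \frac{192244261352}{233} + \frac{3395614}{3513637} = \frac{675476550515235286}{818677421}$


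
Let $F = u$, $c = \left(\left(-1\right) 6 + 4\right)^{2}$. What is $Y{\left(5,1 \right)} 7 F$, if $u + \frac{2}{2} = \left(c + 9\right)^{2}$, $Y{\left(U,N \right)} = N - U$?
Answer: $-4704$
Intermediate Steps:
$c = 4$ ($c = \left(-6 + 4\right)^{2} = \left(-2\right)^{2} = 4$)
$u = 168$ ($u = -1 + \left(4 + 9\right)^{2} = -1 + 13^{2} = -1 + 169 = 168$)
$F = 168$
$Y{\left(5,1 \right)} 7 F = \left(1 - 5\right) 7 \cdot 168 = \left(-4\right) 7 \cdot 168 = \left(-28\right) 168 = -4704$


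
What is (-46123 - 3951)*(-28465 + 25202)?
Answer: 163391462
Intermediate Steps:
(-46123 - 3951)*(-28465 + 25202) = -50074*(-3263) = 163391462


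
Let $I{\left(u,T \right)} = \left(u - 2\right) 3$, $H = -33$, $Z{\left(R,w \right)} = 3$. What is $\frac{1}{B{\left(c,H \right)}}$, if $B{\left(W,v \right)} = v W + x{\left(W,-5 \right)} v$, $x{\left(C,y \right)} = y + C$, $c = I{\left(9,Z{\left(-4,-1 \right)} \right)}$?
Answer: $- \frac{1}{1221} \approx -0.000819$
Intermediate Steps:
$I{\left(u,T \right)} = -6 + 3 u$ ($I{\left(u,T \right)} = \left(-2 + u\right) 3 = -6 + 3 u$)
$c = 21$ ($c = -6 + 3 \cdot 9 = -6 + 27 = 21$)
$x{\left(C,y \right)} = C + y$
$B{\left(W,v \right)} = W v + v \left(-5 + W\right)$ ($B{\left(W,v \right)} = v W + \left(W - 5\right) v = W v + \left(-5 + W\right) v = W v + v \left(-5 + W\right)$)
$\frac{1}{B{\left(c,H \right)}} = \frac{1}{\left(-33\right) \left(-5 + 2 \cdot 21\right)} = \frac{1}{\left(-33\right) \left(-5 + 42\right)} = \frac{1}{\left(-33\right) 37} = \frac{1}{-1221} = - \frac{1}{1221}$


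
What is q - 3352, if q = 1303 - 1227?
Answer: -3276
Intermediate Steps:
q = 76
q - 3352 = 76 - 3352 = -3276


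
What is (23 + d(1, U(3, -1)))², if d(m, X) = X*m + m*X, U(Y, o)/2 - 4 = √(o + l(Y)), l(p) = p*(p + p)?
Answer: 1793 + 312*√17 ≈ 3079.4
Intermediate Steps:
l(p) = 2*p² (l(p) = p*(2*p) = 2*p²)
U(Y, o) = 8 + 2*√(o + 2*Y²)
d(m, X) = 2*X*m (d(m, X) = X*m + X*m = 2*X*m)
(23 + d(1, U(3, -1)))² = (23 + 2*(8 + 2*√(-1 + 2*3²))*1)² = (23 + 2*(8 + 2*√(-1 + 2*9))*1)² = (23 + 2*(8 + 2*√(-1 + 18))*1)² = (23 + 2*(8 + 2*√17)*1)² = (23 + (16 + 4*√17))² = (39 + 4*√17)²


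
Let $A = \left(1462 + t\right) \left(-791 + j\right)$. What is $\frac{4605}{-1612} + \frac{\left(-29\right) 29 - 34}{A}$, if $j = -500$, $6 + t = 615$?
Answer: $- \frac{12310798405}{4309941532} \approx -2.8564$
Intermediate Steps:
$t = 609$ ($t = -6 + 615 = 609$)
$A = -2673661$ ($A = \left(1462 + 609\right) \left(-791 - 500\right) = 2071 \left(-1291\right) = -2673661$)
$\frac{4605}{-1612} + \frac{\left(-29\right) 29 - 34}{A} = \frac{4605}{-1612} + \frac{\left(-29\right) 29 - 34}{-2673661} = 4605 \left(- \frac{1}{1612}\right) + \left(-841 - 34\right) \left(- \frac{1}{2673661}\right) = - \frac{4605}{1612} - - \frac{875}{2673661} = - \frac{4605}{1612} + \frac{875}{2673661} = - \frac{12310798405}{4309941532}$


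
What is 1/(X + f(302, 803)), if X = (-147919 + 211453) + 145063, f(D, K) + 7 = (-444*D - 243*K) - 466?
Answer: -1/121093 ≈ -8.2581e-6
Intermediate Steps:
f(D, K) = -473 - 444*D - 243*K (f(D, K) = -7 + ((-444*D - 243*K) - 466) = -7 + (-466 - 444*D - 243*K) = -473 - 444*D - 243*K)
X = 208597 (X = 63534 + 145063 = 208597)
1/(X + f(302, 803)) = 1/(208597 + (-473 - 444*302 - 243*803)) = 1/(208597 + (-473 - 134088 - 195129)) = 1/(208597 - 329690) = 1/(-121093) = -1/121093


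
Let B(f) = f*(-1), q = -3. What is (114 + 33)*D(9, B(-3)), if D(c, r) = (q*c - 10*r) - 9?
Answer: -9702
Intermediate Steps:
B(f) = -f
D(c, r) = -9 - 10*r - 3*c (D(c, r) = (-3*c - 10*r) - 9 = (-10*r - 3*c) - 9 = -9 - 10*r - 3*c)
(114 + 33)*D(9, B(-3)) = (114 + 33)*(-9 - (-10)*(-3) - 3*9) = 147*(-9 - 10*3 - 27) = 147*(-9 - 30 - 27) = 147*(-66) = -9702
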